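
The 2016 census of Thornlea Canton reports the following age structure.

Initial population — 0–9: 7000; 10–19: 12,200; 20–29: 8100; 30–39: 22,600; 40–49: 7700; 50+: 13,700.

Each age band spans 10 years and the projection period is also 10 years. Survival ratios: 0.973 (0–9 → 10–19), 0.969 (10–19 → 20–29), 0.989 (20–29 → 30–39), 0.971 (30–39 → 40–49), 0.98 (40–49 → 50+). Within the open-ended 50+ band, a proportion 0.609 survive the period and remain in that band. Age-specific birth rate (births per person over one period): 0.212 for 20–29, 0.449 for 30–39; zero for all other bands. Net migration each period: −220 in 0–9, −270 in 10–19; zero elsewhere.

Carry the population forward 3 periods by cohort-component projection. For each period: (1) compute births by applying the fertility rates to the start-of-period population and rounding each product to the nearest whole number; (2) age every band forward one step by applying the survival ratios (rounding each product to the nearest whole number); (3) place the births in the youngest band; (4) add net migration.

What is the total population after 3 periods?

66779

— Period 1 —
Births: 8100 × 0.212 = 1717, 22600 × 0.449 = 10147 → 11864
10–19: 7000 × 0.973 = 6811
20–29: 12200 × 0.969 = 11822
30–39: 8100 × 0.989 = 8011
40–49: 22600 × 0.971 = 21945
50+: 7700 × 0.98 + 13700 × 0.609 = 7546 + 8343 = 15889
Net migration: 0–9 − 220 → 11644; 10–19 − 270 → 6541
Population now: 0–9=11644, 10–19=6541, 20–29=11822, 30–39=8011, 40–49=21945, 50+=15889
— Period 2 —
Births: 11822 × 0.212 = 2506, 8011 × 0.449 = 3597 → 6103
10–19: 11644 × 0.973 = 11330
20–29: 6541 × 0.969 = 6338
30–39: 11822 × 0.989 = 11692
40–49: 8011 × 0.971 = 7779
50+: 21945 × 0.98 + 15889 × 0.609 = 21506 + 9676 = 31182
Net migration: 0–9 − 220 → 5883; 10–19 − 270 → 11060
Population now: 0–9=5883, 10–19=11060, 20–29=6338, 30–39=11692, 40–49=7779, 50+=31182
— Period 3 —
Births: 6338 × 0.212 = 1344, 11692 × 0.449 = 5250 → 6594
10–19: 5883 × 0.973 = 5724
20–29: 11060 × 0.969 = 10717
30–39: 6338 × 0.989 = 6268
40–49: 11692 × 0.971 = 11353
50+: 7779 × 0.98 + 31182 × 0.609 = 7623 + 18990 = 26613
Net migration: 0–9 − 220 → 6374; 10–19 − 270 → 5454
Population now: 0–9=6374, 10–19=5454, 20–29=10717, 30–39=6268, 40–49=11353, 50+=26613
Total after period 3: 6374 + 5454 + 10717 + 6268 + 11353 + 26613 = 66779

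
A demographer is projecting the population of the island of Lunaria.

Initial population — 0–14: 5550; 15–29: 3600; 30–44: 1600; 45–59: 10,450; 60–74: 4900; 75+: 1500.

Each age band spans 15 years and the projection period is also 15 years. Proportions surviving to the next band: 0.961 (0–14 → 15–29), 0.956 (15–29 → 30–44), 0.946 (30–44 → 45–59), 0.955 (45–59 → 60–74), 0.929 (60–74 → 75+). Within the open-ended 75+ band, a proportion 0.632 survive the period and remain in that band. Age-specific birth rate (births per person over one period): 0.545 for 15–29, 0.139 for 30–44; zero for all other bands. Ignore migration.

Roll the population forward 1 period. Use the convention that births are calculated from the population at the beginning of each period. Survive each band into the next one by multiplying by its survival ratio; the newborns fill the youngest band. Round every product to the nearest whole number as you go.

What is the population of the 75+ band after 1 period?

Call the groups 1 to 6, youngest first.
Period 1:
Births: 3600 × 0.545 = 1962  |  1600 × 0.139 = 222 ⇒ total 2184
Group 2: 5550 × 0.961 = 5334
Group 3: 3600 × 0.956 = 3442
Group 4: 1600 × 0.946 = 1514
Group 5: 10450 × 0.955 = 9980
Group 6: 4900 × 0.929 + 1500 × 0.632 = 4552 + 948 = 5500
Giving 2184 / 5334 / 3442 / 1514 / 9980 / 5500.

5500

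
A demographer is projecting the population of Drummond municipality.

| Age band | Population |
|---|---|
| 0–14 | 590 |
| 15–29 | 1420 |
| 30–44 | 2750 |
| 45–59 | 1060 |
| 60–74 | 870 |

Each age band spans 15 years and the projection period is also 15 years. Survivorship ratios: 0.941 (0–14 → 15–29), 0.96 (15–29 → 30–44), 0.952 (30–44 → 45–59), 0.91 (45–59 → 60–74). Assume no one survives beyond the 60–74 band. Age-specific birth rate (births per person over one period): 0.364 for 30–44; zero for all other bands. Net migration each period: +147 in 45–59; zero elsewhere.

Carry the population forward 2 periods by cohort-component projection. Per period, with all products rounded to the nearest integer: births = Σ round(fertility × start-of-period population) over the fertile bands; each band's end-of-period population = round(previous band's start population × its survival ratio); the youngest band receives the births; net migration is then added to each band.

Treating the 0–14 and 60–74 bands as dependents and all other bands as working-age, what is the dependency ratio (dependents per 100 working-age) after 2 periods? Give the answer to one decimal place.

Call the bands 1 to 5, youngest first.
After projecting period 1:
Births: 2750 * 0.364 = 1001
Band 2: 590 * 0.941 = 555
Band 3: 1420 * 0.96 = 1363
Band 4: 2750 * 0.952 = 2618
Band 5: 1060 * 0.91 = 965
Net migration: Band 4 + 147 → 2765
→ [1001, 555, 1363, 2765, 965]
After projecting period 2:
Births: 1363 * 0.364 = 496
Band 2: 1001 * 0.941 = 942
Band 3: 555 * 0.96 = 533
Band 4: 1363 * 0.952 = 1298
Band 5: 2765 * 0.91 = 2516
Net migration: Band 4 + 147 → 1445
→ [496, 942, 533, 1445, 2516]
Dependents (band 0–14 + band 60–74) = 496 + 2516 = 3012; working-age = 2920; ratio = 3012/2920 × 100 = 103.2

103.2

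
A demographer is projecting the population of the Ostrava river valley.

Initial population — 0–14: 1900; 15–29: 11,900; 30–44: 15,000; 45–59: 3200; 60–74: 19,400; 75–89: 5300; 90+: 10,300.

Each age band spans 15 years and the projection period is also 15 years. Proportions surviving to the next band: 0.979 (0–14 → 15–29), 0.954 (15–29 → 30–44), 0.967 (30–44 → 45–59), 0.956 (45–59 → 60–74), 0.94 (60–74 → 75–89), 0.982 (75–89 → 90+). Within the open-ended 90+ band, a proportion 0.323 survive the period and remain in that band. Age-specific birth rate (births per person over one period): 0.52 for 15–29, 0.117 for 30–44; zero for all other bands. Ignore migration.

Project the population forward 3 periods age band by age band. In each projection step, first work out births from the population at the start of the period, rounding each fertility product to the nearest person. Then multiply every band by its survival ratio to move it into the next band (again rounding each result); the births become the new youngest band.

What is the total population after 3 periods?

48659

— Period 1 —
Births: 11900 × 0.52 = 6188  |  15000 × 0.117 = 1755 → 7943
15–29: 1900 × 0.979 = 1860
30–44: 11900 × 0.954 = 11353
45–59: 15000 × 0.967 = 14505
60–74: 3200 × 0.956 = 3059
75–89: 19400 × 0.94 = 18236
90+: 5300 × 0.982 + 10300 × 0.323 = 5205 + 3327 = 8532
Giving 7943 / 1860 / 11353 / 14505 / 3059 / 18236 / 8532.
— Period 2 —
Births: 1860 × 0.52 = 967  |  11353 × 0.117 = 1328 → 2295
15–29: 7943 × 0.979 = 7776
30–44: 1860 × 0.954 = 1774
45–59: 11353 × 0.967 = 10978
60–74: 14505 × 0.956 = 13867
75–89: 3059 × 0.94 = 2875
90+: 18236 × 0.982 + 8532 × 0.323 = 17908 + 2756 = 20664
Giving 2295 / 7776 / 1774 / 10978 / 13867 / 2875 / 20664.
— Period 3 —
Births: 7776 × 0.52 = 4044  |  1774 × 0.117 = 208 → 4252
15–29: 2295 × 0.979 = 2247
30–44: 7776 × 0.954 = 7418
45–59: 1774 × 0.967 = 1715
60–74: 10978 × 0.956 = 10495
75–89: 13867 × 0.94 = 13035
90+: 2875 × 0.982 + 20664 × 0.323 = 2823 + 6674 = 9497
Giving 4252 / 2247 / 7418 / 1715 / 10495 / 13035 / 9497.
Total after period 3: 4252 + 2247 + 7418 + 1715 + 10495 + 13035 + 9497 = 48659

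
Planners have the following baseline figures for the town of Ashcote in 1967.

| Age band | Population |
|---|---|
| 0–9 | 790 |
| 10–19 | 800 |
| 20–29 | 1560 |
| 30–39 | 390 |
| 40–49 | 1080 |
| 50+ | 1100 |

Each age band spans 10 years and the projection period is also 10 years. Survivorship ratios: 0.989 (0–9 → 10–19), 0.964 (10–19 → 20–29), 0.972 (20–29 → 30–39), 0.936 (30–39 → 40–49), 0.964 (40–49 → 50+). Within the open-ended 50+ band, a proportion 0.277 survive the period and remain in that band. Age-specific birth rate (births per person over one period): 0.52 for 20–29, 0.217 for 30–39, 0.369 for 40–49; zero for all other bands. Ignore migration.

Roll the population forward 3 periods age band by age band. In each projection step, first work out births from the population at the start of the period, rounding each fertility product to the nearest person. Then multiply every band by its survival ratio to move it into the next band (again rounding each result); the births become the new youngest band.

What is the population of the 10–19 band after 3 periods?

855

Call the bands 1 to 6, youngest first.
— Period 1 —
Births: 1560 × 0.52 = 811  |  390 × 0.217 = 85  |  1080 × 0.369 = 399 — total 1295
Band 2: 790 × 0.989 = 781
Band 3: 800 × 0.964 = 771
Band 4: 1560 × 0.972 = 1516
Band 5: 390 × 0.936 = 365
Band 6: 1080 × 0.964 + 1100 × 0.277 = 1041 + 305 = 1346
End of period: [1295, 781, 771, 1516, 365, 1346]
— Period 2 —
Births: 771 × 0.52 = 401  |  1516 × 0.217 = 329  |  365 × 0.369 = 135 — total 865
Band 2: 1295 × 0.989 = 1281
Band 3: 781 × 0.964 = 753
Band 4: 771 × 0.972 = 749
Band 5: 1516 × 0.936 = 1419
Band 6: 365 × 0.964 + 1346 × 0.277 = 352 + 373 = 725
End of period: [865, 1281, 753, 749, 1419, 725]
— Period 3 —
Births: 753 × 0.52 = 392  |  749 × 0.217 = 163  |  1419 × 0.369 = 524 — total 1079
Band 2: 865 × 0.989 = 855
Band 3: 1281 × 0.964 = 1235
Band 4: 753 × 0.972 = 732
Band 5: 749 × 0.936 = 701
Band 6: 1419 × 0.964 + 725 × 0.277 = 1368 + 201 = 1569
End of period: [1079, 855, 1235, 732, 701, 1569]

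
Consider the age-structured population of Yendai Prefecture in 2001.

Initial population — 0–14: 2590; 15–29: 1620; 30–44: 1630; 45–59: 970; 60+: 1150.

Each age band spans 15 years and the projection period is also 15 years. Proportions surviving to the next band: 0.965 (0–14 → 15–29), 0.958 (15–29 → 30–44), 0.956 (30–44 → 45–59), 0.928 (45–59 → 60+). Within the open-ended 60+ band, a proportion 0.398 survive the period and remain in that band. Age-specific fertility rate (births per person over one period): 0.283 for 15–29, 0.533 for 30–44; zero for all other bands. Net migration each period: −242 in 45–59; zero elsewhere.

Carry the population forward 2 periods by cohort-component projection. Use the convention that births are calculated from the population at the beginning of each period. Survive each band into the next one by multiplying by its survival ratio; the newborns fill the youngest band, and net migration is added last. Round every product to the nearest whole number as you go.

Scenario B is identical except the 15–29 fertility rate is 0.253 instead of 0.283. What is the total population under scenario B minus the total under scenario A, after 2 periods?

-122

Period 1:
Births: 1620 × 0.283 = 458, 1630 × 0.533 = 869 — total 1327
15–29: 2590 × 0.965 = 2499
30–44: 1620 × 0.958 = 1552
45–59: 1630 × 0.956 = 1558
60+: 970 × 0.928 + 1150 × 0.398 = 900 + 458 = 1358
Net migration: 45–59 − 242 → 1316
→ [1327, 2499, 1552, 1316, 1358]
Period 2:
Births: 2499 × 0.283 = 707, 1552 × 0.533 = 827 — total 1534
15–29: 1327 × 0.965 = 1281
30–44: 2499 × 0.958 = 2394
45–59: 1552 × 0.956 = 1484
60+: 1316 × 0.928 + 1358 × 0.398 = 1221 + 540 = 1761
Net migration: 45–59 − 242 → 1242
→ [1534, 1281, 2394, 1242, 1761]
Scenario A total after 2 periods: 8212
Scenario B projection —
Period 1:
Births: 1620 × 0.253 = 410, 1630 × 0.533 = 869 — total 1279
15–29: 2590 × 0.965 = 2499
30–44: 1620 × 0.958 = 1552
45–59: 1630 × 0.956 = 1558
60+: 970 × 0.928 + 1150 × 0.398 = 900 + 458 = 1358
Net migration: 45–59 − 242 → 1316
→ [1279, 2499, 1552, 1316, 1358]
Period 2:
Births: 2499 × 0.253 = 632, 1552 × 0.533 = 827 — total 1459
15–29: 1279 × 0.965 = 1234
30–44: 2499 × 0.958 = 2394
45–59: 1552 × 0.956 = 1484
60+: 1316 × 0.928 + 1358 × 0.398 = 1221 + 540 = 1761
Net migration: 45–59 − 242 → 1242
→ [1459, 1234, 2394, 1242, 1761]
Scenario B total after 2 periods: 8090
Difference B − A = 8090 − 8212 = -122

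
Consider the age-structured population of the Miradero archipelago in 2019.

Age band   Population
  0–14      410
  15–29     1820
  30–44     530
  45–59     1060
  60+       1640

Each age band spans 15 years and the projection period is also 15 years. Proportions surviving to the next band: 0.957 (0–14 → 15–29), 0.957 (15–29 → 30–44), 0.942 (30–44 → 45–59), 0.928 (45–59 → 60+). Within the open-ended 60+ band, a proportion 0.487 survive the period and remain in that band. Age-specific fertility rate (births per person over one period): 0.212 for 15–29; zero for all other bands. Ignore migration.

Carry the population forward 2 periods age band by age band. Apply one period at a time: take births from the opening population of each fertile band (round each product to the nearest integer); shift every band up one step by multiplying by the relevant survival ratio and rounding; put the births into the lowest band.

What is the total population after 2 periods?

3799

— Period 1 —
Births: 1820 * 0.212 = 386
15–29: 410 * 0.957 = 392
30–44: 1820 * 0.957 = 1742
45–59: 530 * 0.942 = 499
60+: 1060 * 0.928 + 1640 * 0.487 = 984 + 799 = 1783
Population now: 0–14=386, 15–29=392, 30–44=1742, 45–59=499, 60+=1783
— Period 2 —
Births: 392 * 0.212 = 83
15–29: 386 * 0.957 = 369
30–44: 392 * 0.957 = 375
45–59: 1742 * 0.942 = 1641
60+: 499 * 0.928 + 1783 * 0.487 = 463 + 868 = 1331
Population now: 0–14=83, 15–29=369, 30–44=375, 45–59=1641, 60+=1331
Total after period 2: 83 + 369 + 375 + 1641 + 1331 = 3799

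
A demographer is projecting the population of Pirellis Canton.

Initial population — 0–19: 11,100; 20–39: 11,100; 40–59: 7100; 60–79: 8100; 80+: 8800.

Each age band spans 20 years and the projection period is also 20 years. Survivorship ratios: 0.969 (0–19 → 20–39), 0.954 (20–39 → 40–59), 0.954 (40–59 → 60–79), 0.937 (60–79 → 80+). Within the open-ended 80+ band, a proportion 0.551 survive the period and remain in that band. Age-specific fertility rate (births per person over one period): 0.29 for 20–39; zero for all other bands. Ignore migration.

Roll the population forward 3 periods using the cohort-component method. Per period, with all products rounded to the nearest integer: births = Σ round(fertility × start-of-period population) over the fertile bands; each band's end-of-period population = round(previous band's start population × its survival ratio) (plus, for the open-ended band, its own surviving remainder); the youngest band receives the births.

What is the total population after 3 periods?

Period 1.
Births: 11100 * 0.29 = 3219
20–39: 11100 * 0.969 = 10756
40–59: 11100 * 0.954 = 10589
60–79: 7100 * 0.954 = 6773
80+: 8100 * 0.937 + 8800 * 0.551 = 7590 + 4849 = 12439
End of period: [3219, 10756, 10589, 6773, 12439]
Period 2.
Births: 10756 * 0.29 = 3119
20–39: 3219 * 0.969 = 3119
40–59: 10756 * 0.954 = 10261
60–79: 10589 * 0.954 = 10102
80+: 6773 * 0.937 + 12439 * 0.551 = 6346 + 6854 = 13200
End of period: [3119, 3119, 10261, 10102, 13200]
Period 3.
Births: 3119 * 0.29 = 905
20–39: 3119 * 0.969 = 3022
40–59: 3119 * 0.954 = 2976
60–79: 10261 * 0.954 = 9789
80+: 10102 * 0.937 + 13200 * 0.551 = 9466 + 7273 = 16739
End of period: [905, 3022, 2976, 9789, 16739]
Total after period 3: 905 + 3022 + 2976 + 9789 + 16739 = 33431

33431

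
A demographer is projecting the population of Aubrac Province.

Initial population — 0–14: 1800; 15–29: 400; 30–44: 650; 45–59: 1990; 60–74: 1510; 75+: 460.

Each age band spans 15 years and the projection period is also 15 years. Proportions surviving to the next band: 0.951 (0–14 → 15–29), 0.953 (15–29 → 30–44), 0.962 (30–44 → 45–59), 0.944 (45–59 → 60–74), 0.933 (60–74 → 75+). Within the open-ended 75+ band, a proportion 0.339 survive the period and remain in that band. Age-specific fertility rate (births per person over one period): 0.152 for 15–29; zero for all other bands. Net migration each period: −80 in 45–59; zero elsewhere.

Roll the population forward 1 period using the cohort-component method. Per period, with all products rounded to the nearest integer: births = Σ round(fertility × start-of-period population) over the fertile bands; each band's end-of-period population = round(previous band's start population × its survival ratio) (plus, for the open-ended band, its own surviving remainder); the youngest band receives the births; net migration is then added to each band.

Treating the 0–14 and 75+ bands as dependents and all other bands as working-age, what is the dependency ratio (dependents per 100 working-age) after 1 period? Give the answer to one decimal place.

36.0

(Groups numbered youngest = 1 to oldest = 6.)
Period 1.
Births: 400 × 0.152 = 61
Group 2: 1800 × 0.951 = 1712
Group 3: 400 × 0.953 = 381
Group 4: 650 × 0.962 = 625
Group 5: 1990 × 0.944 = 1879
Group 6: 1510 × 0.933 + 460 × 0.339 = 1409 + 156 = 1565
Net migration: Group 4 − 80 → 545
End of period: [61, 1712, 381, 545, 1879, 1565]
Dependents (band 0–14 + band 75+) = 61 + 1565 = 1626; working-age = 4517; ratio = 1626/4517 × 100 = 36.0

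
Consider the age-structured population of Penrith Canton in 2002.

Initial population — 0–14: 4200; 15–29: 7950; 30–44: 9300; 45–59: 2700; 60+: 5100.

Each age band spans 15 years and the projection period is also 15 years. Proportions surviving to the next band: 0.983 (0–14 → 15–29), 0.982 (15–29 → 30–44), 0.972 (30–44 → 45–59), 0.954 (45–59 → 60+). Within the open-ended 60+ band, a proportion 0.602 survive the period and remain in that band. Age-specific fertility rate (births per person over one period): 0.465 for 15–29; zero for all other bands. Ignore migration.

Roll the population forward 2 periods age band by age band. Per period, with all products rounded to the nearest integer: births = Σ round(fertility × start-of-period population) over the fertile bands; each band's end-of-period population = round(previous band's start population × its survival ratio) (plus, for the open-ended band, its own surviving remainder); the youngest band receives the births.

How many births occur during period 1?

3697

Call the bands 1 to 5, youngest first.
[period 1]
Births: 7950 × 0.465 = 3697
Band 2: 4200 × 0.983 = 4129
Band 3: 7950 × 0.982 = 7807
Band 4: 9300 × 0.972 = 9040
Band 5: 2700 × 0.954 + 5100 × 0.602 = 2576 + 3070 = 5646
Giving 3697 / 4129 / 7807 / 9040 / 5646.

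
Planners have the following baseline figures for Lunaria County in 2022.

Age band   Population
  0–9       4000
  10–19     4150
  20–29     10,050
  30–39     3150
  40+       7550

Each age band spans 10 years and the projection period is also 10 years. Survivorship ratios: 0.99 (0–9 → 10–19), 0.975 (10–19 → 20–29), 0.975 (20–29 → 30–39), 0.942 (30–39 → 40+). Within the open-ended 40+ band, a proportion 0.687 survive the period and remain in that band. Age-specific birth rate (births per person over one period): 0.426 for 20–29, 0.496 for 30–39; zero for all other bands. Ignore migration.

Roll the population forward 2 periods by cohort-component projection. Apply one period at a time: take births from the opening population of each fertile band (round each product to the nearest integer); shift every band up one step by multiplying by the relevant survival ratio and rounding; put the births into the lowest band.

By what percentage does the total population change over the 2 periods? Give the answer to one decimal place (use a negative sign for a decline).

21.1

Period 1.
Births: 10050 * 0.426 = 4281 ; 3150 * 0.496 = 1562 → 5843
10–19: 4000 * 0.99 = 3960
20–29: 4150 * 0.975 = 4046
30–39: 10050 * 0.975 = 9799
40+: 3150 * 0.942 + 7550 * 0.687 = 2967 + 5187 = 8154
Giving 5843 / 3960 / 4046 / 9799 / 8154.
Period 2.
Births: 4046 * 0.426 = 1724 ; 9799 * 0.496 = 4860 → 6584
10–19: 5843 * 0.99 = 5785
20–29: 3960 * 0.975 = 3861
30–39: 4046 * 0.975 = 3945
40+: 9799 * 0.942 + 8154 * 0.687 = 9231 + 5602 = 14833
Giving 6584 / 5785 / 3861 / 3945 / 14833.
Total: 28900 → 35008; change = 6108; percentage change = 21.1%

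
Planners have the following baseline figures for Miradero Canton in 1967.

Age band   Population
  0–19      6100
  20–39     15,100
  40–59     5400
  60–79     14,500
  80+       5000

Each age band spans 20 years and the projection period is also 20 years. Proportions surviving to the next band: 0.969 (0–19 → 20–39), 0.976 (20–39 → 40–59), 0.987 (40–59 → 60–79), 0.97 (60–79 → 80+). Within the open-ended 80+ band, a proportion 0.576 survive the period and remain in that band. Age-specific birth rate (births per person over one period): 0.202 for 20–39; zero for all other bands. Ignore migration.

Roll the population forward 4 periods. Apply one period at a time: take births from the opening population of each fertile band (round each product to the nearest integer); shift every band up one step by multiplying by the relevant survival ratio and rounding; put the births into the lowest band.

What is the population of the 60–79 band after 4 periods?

2847

— Period 1 —
Births: 15100 × 0.202 = 3050
20–39: 6100 × 0.969 = 5911
40–59: 15100 × 0.976 = 14738
60–79: 5400 × 0.987 = 5330
80+: 14500 × 0.97 + 5000 × 0.576 = 14065 + 2880 = 16945
End of period: [3050, 5911, 14738, 5330, 16945]
— Period 2 —
Births: 5911 × 0.202 = 1194
20–39: 3050 × 0.969 = 2955
40–59: 5911 × 0.976 = 5769
60–79: 14738 × 0.987 = 14546
80+: 5330 × 0.97 + 16945 × 0.576 = 5170 + 9760 = 14930
End of period: [1194, 2955, 5769, 14546, 14930]
— Period 3 —
Births: 2955 × 0.202 = 597
20–39: 1194 × 0.969 = 1157
40–59: 2955 × 0.976 = 2884
60–79: 5769 × 0.987 = 5694
80+: 14546 × 0.97 + 14930 × 0.576 = 14110 + 8600 = 22710
End of period: [597, 1157, 2884, 5694, 22710]
— Period 4 —
Births: 1157 × 0.202 = 234
20–39: 597 × 0.969 = 578
40–59: 1157 × 0.976 = 1129
60–79: 2884 × 0.987 = 2847
80+: 5694 × 0.97 + 22710 × 0.576 = 5523 + 13081 = 18604
End of period: [234, 578, 1129, 2847, 18604]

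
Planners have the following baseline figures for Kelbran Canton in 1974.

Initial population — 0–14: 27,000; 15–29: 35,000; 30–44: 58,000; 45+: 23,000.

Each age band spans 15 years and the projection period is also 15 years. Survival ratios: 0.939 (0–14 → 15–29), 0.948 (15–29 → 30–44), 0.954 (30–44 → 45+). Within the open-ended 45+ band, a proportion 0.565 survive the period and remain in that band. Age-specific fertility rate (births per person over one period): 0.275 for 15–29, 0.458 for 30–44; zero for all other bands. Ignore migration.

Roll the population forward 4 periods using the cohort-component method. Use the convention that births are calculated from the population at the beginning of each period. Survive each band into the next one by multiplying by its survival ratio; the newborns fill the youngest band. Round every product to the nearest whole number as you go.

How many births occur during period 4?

20478

After projecting period 1:
Births: 35000 × 0.275 = 9625, 58000 × 0.458 = 26564 — total 36189
15–29: 27000 × 0.939 = 25353
30–44: 35000 × 0.948 = 33180
45+: 58000 × 0.954 + 23000 × 0.565 = 55332 + 12995 = 68327
→ [36189, 25353, 33180, 68327]
After projecting period 2:
Births: 25353 × 0.275 = 6972, 33180 × 0.458 = 15196 — total 22168
15–29: 36189 × 0.939 = 33981
30–44: 25353 × 0.948 = 24035
45+: 33180 × 0.954 + 68327 × 0.565 = 31654 + 38605 = 70259
→ [22168, 33981, 24035, 70259]
After projecting period 3:
Births: 33981 × 0.275 = 9345, 24035 × 0.458 = 11008 — total 20353
15–29: 22168 × 0.939 = 20816
30–44: 33981 × 0.948 = 32214
45+: 24035 × 0.954 + 70259 × 0.565 = 22929 + 39696 = 62625
→ [20353, 20816, 32214, 62625]
After projecting period 4:
Births: 20816 × 0.275 = 5724, 32214 × 0.458 = 14754 — total 20478
15–29: 20353 × 0.939 = 19111
30–44: 20816 × 0.948 = 19734
45+: 32214 × 0.954 + 62625 × 0.565 = 30732 + 35383 = 66115
→ [20478, 19111, 19734, 66115]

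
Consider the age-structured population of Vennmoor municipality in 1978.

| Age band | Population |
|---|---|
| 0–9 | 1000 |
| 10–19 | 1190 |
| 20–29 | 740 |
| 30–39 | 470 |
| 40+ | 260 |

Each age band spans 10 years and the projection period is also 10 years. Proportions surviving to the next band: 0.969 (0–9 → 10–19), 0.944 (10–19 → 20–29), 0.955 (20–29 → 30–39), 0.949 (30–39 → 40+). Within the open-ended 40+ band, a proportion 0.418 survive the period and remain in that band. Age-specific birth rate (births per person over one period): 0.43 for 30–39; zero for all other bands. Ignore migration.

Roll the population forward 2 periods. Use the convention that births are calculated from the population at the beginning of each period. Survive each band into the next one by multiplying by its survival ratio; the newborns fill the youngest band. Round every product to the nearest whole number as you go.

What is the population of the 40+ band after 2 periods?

903

Period 1:
Births: 470 × 0.43 = 202
10–19: 1000 × 0.969 = 969
20–29: 1190 × 0.944 = 1123
30–39: 740 × 0.955 = 707
40+: 470 × 0.949 + 260 × 0.418 = 446 + 109 = 555
→ [202, 969, 1123, 707, 555]
Period 2:
Births: 707 × 0.43 = 304
10–19: 202 × 0.969 = 196
20–29: 969 × 0.944 = 915
30–39: 1123 × 0.955 = 1072
40+: 707 × 0.949 + 555 × 0.418 = 671 + 232 = 903
→ [304, 196, 915, 1072, 903]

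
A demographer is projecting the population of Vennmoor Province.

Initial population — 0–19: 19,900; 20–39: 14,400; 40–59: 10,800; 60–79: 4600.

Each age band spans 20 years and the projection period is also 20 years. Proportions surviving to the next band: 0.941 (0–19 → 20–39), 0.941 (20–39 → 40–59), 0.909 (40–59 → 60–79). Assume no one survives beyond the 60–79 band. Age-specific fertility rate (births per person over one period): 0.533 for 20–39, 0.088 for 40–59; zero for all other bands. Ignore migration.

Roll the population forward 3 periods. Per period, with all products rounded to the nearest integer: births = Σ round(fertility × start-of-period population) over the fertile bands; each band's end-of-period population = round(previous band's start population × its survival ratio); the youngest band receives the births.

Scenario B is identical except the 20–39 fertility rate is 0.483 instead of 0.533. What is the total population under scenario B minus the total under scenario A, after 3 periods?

-2251

Period 1:
Births: 14400 × 0.533 = 7675 ; 10800 × 0.088 = 950 — total 8625
20–39: 19900 × 0.941 = 18726
40–59: 14400 × 0.941 = 13550
60–79: 10800 × 0.909 = 9817
Population now: 0–19=8625, 20–39=18726, 40–59=13550, 60–79=9817
Period 2:
Births: 18726 × 0.533 = 9981 ; 13550 × 0.088 = 1192 — total 11173
20–39: 8625 × 0.941 = 8116
40–59: 18726 × 0.941 = 17621
60–79: 13550 × 0.909 = 12317
Population now: 0–19=11173, 20–39=8116, 40–59=17621, 60–79=12317
Period 3:
Births: 8116 × 0.533 = 4326 ; 17621 × 0.088 = 1551 — total 5877
20–39: 11173 × 0.941 = 10514
40–59: 8116 × 0.941 = 7637
60–79: 17621 × 0.909 = 16017
Population now: 0–19=5877, 20–39=10514, 40–59=7637, 60–79=16017
Scenario A total after 3 periods: 40045
Scenario B projection —
Period 1:
Births: 14400 × 0.483 = 6955 ; 10800 × 0.088 = 950 — total 7905
20–39: 19900 × 0.941 = 18726
40–59: 14400 × 0.941 = 13550
60–79: 10800 × 0.909 = 9817
Population now: 0–19=7905, 20–39=18726, 40–59=13550, 60–79=9817
Period 2:
Births: 18726 × 0.483 = 9045 ; 13550 × 0.088 = 1192 — total 10237
20–39: 7905 × 0.941 = 7439
40–59: 18726 × 0.941 = 17621
60–79: 13550 × 0.909 = 12317
Population now: 0–19=10237, 20–39=7439, 40–59=17621, 60–79=12317
Period 3:
Births: 7439 × 0.483 = 3593 ; 17621 × 0.088 = 1551 — total 5144
20–39: 10237 × 0.941 = 9633
40–59: 7439 × 0.941 = 7000
60–79: 17621 × 0.909 = 16017
Population now: 0–19=5144, 20–39=9633, 40–59=7000, 60–79=16017
Scenario B total after 3 periods: 37794
Difference B − A = 37794 − 40045 = -2251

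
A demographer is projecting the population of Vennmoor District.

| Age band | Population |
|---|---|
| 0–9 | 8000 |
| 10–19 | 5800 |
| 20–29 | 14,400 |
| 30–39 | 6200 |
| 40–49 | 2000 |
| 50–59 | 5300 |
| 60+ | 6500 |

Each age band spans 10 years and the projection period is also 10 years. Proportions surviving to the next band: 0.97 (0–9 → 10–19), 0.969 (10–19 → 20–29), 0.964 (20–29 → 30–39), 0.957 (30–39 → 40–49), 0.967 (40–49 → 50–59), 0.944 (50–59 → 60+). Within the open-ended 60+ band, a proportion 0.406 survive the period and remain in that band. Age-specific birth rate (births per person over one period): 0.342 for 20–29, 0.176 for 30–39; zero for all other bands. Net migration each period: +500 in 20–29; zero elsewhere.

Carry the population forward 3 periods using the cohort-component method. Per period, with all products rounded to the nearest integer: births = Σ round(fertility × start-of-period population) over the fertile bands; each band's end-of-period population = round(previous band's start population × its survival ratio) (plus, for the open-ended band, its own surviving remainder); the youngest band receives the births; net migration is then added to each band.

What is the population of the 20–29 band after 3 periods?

— Period 1 —
Births: 14400 * 0.342 = 4925 ; 6200 * 0.176 = 1091 → 6016
10–19: 8000 * 0.97 = 7760
20–29: 5800 * 0.969 = 5620
30–39: 14400 * 0.964 = 13882
40–49: 6200 * 0.957 = 5933
50–59: 2000 * 0.967 = 1934
60+: 5300 * 0.944 + 6500 * 0.406 = 5003 + 2639 = 7642
Net migration: 20–29 + 500 → 6120
End of period: [6016, 7760, 6120, 13882, 5933, 1934, 7642]
— Period 2 —
Births: 6120 * 0.342 = 2093 ; 13882 * 0.176 = 2443 → 4536
10–19: 6016 * 0.97 = 5836
20–29: 7760 * 0.969 = 7519
30–39: 6120 * 0.964 = 5900
40–49: 13882 * 0.957 = 13285
50–59: 5933 * 0.967 = 5737
60+: 1934 * 0.944 + 7642 * 0.406 = 1826 + 3103 = 4929
Net migration: 20–29 + 500 → 8019
End of period: [4536, 5836, 8019, 5900, 13285, 5737, 4929]
— Period 3 —
Births: 8019 * 0.342 = 2742 ; 5900 * 0.176 = 1038 → 3780
10–19: 4536 * 0.97 = 4400
20–29: 5836 * 0.969 = 5655
30–39: 8019 * 0.964 = 7730
40–49: 5900 * 0.957 = 5646
50–59: 13285 * 0.967 = 12847
60+: 5737 * 0.944 + 4929 * 0.406 = 5416 + 2001 = 7417
Net migration: 20–29 + 500 → 6155
End of period: [3780, 4400, 6155, 7730, 5646, 12847, 7417]

6155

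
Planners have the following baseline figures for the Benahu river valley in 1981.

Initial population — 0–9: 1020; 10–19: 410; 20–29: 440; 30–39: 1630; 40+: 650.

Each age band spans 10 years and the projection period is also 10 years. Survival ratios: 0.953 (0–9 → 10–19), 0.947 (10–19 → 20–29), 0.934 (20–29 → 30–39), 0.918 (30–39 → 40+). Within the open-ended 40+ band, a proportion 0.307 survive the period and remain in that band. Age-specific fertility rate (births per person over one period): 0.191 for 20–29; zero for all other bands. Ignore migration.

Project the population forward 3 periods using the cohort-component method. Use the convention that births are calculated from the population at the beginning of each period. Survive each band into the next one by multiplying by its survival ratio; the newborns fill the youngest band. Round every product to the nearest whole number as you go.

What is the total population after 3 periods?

1790

Numbering the groups 1..5 from youngest to oldest:
Period 1:
Births: 440 × 0.191 = 84
Group 2: 1020 × 0.953 = 972
Group 3: 410 × 0.947 = 388
Group 4: 440 × 0.934 = 411
Group 5: 1630 × 0.918 + 650 × 0.307 = 1496 + 200 = 1696
End of period: [84, 972, 388, 411, 1696]
Period 2:
Births: 388 × 0.191 = 74
Group 2: 84 × 0.953 = 80
Group 3: 972 × 0.947 = 920
Group 4: 388 × 0.934 = 362
Group 5: 411 × 0.918 + 1696 × 0.307 = 377 + 521 = 898
End of period: [74, 80, 920, 362, 898]
Period 3:
Births: 920 × 0.191 = 176
Group 2: 74 × 0.953 = 71
Group 3: 80 × 0.947 = 76
Group 4: 920 × 0.934 = 859
Group 5: 362 × 0.918 + 898 × 0.307 = 332 + 276 = 608
End of period: [176, 71, 76, 859, 608]
Total after period 3: 176 + 71 + 76 + 859 + 608 = 1790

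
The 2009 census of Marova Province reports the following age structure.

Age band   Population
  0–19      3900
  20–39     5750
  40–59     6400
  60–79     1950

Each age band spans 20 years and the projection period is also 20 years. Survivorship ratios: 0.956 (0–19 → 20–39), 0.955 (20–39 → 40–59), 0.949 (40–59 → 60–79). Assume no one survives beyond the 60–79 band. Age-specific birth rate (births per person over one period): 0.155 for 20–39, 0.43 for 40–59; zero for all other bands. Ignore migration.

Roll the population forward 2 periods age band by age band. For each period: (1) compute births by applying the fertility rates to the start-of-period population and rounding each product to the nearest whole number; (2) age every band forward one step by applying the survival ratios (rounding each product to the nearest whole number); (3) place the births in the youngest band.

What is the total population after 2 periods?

Call the bands 1 to 4, youngest first.
[period 1]
Births: 5750 × 0.155 = 891 ; 6400 × 0.43 = 2752 ⇒ total 3643
Band 2: 3900 × 0.956 = 3728
Band 3: 5750 × 0.955 = 5491
Band 4: 6400 × 0.949 = 6074
Population now: 0–19=3643, 20–39=3728, 40–59=5491, 60–79=6074
[period 2]
Births: 3728 × 0.155 = 578 ; 5491 × 0.43 = 2361 ⇒ total 2939
Band 2: 3643 × 0.956 = 3483
Band 3: 3728 × 0.955 = 3560
Band 4: 5491 × 0.949 = 5211
Population now: 0–19=2939, 20–39=3483, 40–59=3560, 60–79=5211
Total after period 2: 2939 + 3483 + 3560 + 5211 = 15193

15193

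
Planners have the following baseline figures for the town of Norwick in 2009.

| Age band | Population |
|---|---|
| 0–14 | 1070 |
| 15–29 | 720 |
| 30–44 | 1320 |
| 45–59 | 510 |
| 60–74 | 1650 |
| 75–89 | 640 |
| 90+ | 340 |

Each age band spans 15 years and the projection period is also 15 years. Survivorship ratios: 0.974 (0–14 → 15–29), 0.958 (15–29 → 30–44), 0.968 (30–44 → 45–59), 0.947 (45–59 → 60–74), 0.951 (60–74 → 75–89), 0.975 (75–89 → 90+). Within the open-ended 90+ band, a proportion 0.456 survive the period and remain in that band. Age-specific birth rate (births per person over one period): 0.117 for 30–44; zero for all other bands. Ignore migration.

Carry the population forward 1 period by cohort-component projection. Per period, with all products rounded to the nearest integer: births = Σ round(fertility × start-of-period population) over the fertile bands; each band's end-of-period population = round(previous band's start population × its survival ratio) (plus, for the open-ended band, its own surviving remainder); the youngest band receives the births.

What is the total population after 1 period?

5995

[period 1]
Births: 1320 × 0.117 = 154
15–29: 1070 × 0.974 = 1042
30–44: 720 × 0.958 = 690
45–59: 1320 × 0.968 = 1278
60–74: 510 × 0.947 = 483
75–89: 1650 × 0.951 = 1569
90+: 640 × 0.975 + 340 × 0.456 = 624 + 155 = 779
→ [154, 1042, 690, 1278, 483, 1569, 779]
Total after period 1: 154 + 1042 + 690 + 1278 + 483 + 1569 + 779 = 5995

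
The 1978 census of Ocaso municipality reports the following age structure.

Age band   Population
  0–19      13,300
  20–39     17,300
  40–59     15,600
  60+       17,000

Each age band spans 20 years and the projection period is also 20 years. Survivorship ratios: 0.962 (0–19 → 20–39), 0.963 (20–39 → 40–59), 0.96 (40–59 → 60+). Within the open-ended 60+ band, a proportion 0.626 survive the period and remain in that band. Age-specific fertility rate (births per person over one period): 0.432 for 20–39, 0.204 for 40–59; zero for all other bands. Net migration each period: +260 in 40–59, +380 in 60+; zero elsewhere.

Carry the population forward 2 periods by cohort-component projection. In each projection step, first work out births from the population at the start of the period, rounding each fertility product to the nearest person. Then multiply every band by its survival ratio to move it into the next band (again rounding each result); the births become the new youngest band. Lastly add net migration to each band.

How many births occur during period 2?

Let band 1 be 0–19 through band 4 = 60+.
Period 1:
Births: 17300 * 0.432 = 7474, 15600 * 0.204 = 3182 — total 10656
Band 2: 13300 * 0.962 = 12795
Band 3: 17300 * 0.963 = 16660
Band 4: 15600 * 0.96 + 17000 * 0.626 = 14976 + 10642 = 25618
Net migration: Band 3 + 260 → 16920; Band 4 + 380 → 25998
Giving 10656 / 12795 / 16920 / 25998.
Period 2:
Births: 12795 * 0.432 = 5527, 16920 * 0.204 = 3452 — total 8979
Band 2: 10656 * 0.962 = 10251
Band 3: 12795 * 0.963 = 12322
Band 4: 16920 * 0.96 + 25998 * 0.626 = 16243 + 16275 = 32518
Net migration: Band 3 + 260 → 12582; Band 4 + 380 → 32898
Giving 8979 / 10251 / 12582 / 32898.

8979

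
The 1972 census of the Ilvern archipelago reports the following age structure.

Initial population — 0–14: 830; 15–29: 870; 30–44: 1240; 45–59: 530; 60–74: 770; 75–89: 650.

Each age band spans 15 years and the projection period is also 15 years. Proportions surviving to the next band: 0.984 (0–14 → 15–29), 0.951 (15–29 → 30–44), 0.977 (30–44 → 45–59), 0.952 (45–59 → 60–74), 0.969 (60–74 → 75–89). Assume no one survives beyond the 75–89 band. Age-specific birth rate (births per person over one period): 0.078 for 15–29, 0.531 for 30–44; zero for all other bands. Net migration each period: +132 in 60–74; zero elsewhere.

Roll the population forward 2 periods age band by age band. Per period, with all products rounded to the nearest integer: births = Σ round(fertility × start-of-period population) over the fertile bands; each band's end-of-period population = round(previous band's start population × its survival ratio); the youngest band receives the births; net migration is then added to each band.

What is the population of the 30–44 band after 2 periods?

— Period 1 —
Births: 870 * 0.078 = 68, 1240 * 0.531 = 658 → 726
15–29: 830 * 0.984 = 817
30–44: 870 * 0.951 = 827
45–59: 1240 * 0.977 = 1211
60–74: 530 * 0.952 = 505
75–89: 770 * 0.969 = 746
Net migration: 60–74 + 132 → 637
Giving 726 / 817 / 827 / 1211 / 637 / 746.
— Period 2 —
Births: 817 * 0.078 = 64, 827 * 0.531 = 439 → 503
15–29: 726 * 0.984 = 714
30–44: 817 * 0.951 = 777
45–59: 827 * 0.977 = 808
60–74: 1211 * 0.952 = 1153
75–89: 637 * 0.969 = 617
Net migration: 60–74 + 132 → 1285
Giving 503 / 714 / 777 / 808 / 1285 / 617.

777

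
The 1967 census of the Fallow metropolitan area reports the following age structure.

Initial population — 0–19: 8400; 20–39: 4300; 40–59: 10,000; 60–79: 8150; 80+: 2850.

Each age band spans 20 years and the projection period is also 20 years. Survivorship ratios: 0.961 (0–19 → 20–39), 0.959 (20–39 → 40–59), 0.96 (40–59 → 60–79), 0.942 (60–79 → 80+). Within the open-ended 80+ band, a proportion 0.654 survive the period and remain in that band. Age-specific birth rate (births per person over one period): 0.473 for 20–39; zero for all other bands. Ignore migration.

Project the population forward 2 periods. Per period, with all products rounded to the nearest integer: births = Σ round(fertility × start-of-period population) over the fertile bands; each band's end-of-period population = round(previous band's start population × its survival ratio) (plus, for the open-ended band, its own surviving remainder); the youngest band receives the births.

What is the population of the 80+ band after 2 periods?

— Period 1 —
Births: 4300 × 0.473 = 2034
20–39: 8400 × 0.961 = 8072
40–59: 4300 × 0.959 = 4124
60–79: 10000 × 0.96 = 9600
80+: 8150 × 0.942 + 2850 × 0.654 = 7677 + 1864 = 9541
→ [2034, 8072, 4124, 9600, 9541]
— Period 2 —
Births: 8072 × 0.473 = 3818
20–39: 2034 × 0.961 = 1955
40–59: 8072 × 0.959 = 7741
60–79: 4124 × 0.96 = 3959
80+: 9600 × 0.942 + 9541 × 0.654 = 9043 + 6240 = 15283
→ [3818, 1955, 7741, 3959, 15283]

15283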